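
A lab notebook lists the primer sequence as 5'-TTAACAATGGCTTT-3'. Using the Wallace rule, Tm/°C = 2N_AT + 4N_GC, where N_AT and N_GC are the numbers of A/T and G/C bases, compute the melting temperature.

T=6, G=2, C=2, A=4
So N_AT = 10 and N_GC = 4.
Tm = 2×10 + 4×4 = 36°C

36°C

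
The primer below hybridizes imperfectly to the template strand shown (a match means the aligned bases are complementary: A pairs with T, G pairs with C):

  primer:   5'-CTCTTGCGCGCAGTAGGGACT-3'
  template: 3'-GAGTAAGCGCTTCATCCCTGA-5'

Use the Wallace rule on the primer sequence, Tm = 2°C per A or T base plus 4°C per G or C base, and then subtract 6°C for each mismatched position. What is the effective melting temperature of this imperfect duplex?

50°C

Primer base counts: A=3, T=5, G=7, C=6 → A+T=8, G+C=13
Perfect-match Tm = 2(8) + 4(13) = 16 + 52 = 68°C
Mismatches (positions where the bases are not complementary): 3 (at positions 4, 6, 11)
Effective Tm = 68 − 3×6 = 68 − 18 = 50°C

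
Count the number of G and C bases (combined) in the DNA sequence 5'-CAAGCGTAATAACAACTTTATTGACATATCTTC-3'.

10

Base counts: T=11, A=12, C=7, G=3
G+C = 3 + 7 = 10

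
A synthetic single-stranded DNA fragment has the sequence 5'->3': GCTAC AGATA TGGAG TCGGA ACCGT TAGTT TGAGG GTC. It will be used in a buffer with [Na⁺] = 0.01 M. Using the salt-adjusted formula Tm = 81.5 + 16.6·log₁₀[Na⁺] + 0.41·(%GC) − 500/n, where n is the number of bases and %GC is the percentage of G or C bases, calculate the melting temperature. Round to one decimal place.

Length n = 38. Counting bases: T=10, A=9, G=13, C=6
G+C = 19, so %GC = 19/38 × 100 = 50%
Salt term: 16.6 × (-2) = -33.2
GC term: 0.41 × 50 = 20.5; length term: −500/38 = −13.158
Tm = 81.5 + (-33.2) + 20.5 − 13.158 = 55.642 → 55.6°C

55.6°C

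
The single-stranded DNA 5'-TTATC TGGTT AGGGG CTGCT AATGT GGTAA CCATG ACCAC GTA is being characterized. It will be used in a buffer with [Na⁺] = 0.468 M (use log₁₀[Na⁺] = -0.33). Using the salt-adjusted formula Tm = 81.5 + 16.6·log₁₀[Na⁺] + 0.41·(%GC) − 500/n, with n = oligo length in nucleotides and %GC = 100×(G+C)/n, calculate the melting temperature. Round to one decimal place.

Length n = 43. Base counts: C=8, T=13, G=12, A=10
G+C = 20, so %GC = 20/43 × 100 = 46.512%
Salt term: 16.6 × (-0.33) = -5.478
GC term: 0.41 × 46.512 = 19.07; length term: −500/43 = −11.628
Tm = 81.5 + (-5.478) + 19.07 − 11.628 = 83.464 → 83.5°C

83.5°C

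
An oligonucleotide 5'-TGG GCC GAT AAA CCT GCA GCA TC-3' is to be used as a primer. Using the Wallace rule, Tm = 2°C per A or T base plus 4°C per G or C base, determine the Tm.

72°C

A=6, T=4, C=7, G=6
A+T = 10, G+C = 13
Tm = 4·13 + 2·10 = 52 + 20 = 72°C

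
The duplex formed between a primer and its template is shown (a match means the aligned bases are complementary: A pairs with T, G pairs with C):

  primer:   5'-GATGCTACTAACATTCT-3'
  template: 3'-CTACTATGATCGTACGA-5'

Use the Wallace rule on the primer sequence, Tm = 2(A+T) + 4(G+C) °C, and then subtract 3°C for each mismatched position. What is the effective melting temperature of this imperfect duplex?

Primer base counts: A=5, T=6, G=2, C=4 → A+T=11, G+C=6
Perfect-match Tm = 2(11) + 4(6) = 22 + 24 = 46°C
Mismatches (positions where the bases are not complementary): 3 (at positions 5, 11, 15)
Effective Tm = 46 − 3×3 = 46 − 9 = 37°C

37°C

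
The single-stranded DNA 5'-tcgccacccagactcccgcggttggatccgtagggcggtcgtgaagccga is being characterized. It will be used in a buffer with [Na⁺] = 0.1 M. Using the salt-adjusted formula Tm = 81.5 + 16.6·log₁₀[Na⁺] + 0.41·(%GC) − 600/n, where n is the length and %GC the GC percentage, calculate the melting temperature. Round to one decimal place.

Length n = 50. Base counts: A=8, T=8, G=17, C=17
G+C = 34, so %GC = 34/50 × 100 = 68%
Salt term: 16.6 × (-1) = -16.6
GC term: 0.41 × 68 = 27.88; length term: −600/50 = −12
Tm = 81.5 + (-16.6) + 27.88 − 12 = 80.78 → 80.8°C

80.8°C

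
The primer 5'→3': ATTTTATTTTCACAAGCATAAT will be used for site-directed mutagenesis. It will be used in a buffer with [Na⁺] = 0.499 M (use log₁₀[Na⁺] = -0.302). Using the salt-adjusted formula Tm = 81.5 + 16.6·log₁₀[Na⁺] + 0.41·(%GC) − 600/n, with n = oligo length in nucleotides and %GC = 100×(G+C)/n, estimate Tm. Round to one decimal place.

Length n = 22. A=8, T=10, G=1, C=3
G+C = 4, so %GC = 4/22 × 100 = 18.182%
Salt term: 16.6 × (-0.302) = -5.013
GC term: 0.41 × 18.182 = 7.455; length term: −600/22 = −27.273
Tm = 81.5 + (-5.013) + 7.455 − 27.273 = 56.669 → 56.7°C

56.7°C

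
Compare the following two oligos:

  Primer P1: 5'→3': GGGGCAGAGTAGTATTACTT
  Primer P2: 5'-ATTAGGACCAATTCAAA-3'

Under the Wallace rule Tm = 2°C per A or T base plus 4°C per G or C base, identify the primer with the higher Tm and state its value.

Primer P1, 58°C

Primer P1: A+T=11, G+C=9 → Tm = 2(11)+4(9) = 58°C
Primer P2: A+T=12, G+C=5 → Tm = 2(12)+4(5) = 44°C
58°C vs 44°C → primer P1 is higher.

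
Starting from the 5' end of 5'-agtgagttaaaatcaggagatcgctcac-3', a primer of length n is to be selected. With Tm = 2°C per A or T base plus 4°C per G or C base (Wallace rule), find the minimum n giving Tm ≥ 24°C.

n = 9

First 8 bases: AGTGAGTT → Tm = 22°C (< 24°C)
First 9 bases: AGTGAGTTA → Tm = 24°C (≥ 24°C)
Since every base adds ≥2°C, Tm only increases with n, so the threshold is first crossed at n = 9.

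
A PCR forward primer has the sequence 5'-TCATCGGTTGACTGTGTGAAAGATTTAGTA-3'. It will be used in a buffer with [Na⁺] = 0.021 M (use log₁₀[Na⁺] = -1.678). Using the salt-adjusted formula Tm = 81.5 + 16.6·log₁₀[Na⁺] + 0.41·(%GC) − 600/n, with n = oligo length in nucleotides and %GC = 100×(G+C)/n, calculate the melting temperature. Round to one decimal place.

Length n = 30. Scanning the sequence gives T=11, A=8, G=8, C=3.
G+C = 11, so %GC = 11/30 × 100 = 36.667%
Salt term: 16.6 × (-1.678) = -27.855
GC term: 0.41 × 36.667 = 15.033; length term: −600/30 = −20
Tm = 81.5 + (-27.855) + 15.033 − 20 = 48.678 → 48.7°C

48.7°C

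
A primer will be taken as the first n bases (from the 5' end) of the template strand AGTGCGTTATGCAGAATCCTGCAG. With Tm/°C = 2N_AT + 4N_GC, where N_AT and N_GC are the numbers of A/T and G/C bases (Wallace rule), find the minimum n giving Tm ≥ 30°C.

n = 11

First 10 bases: AGTGCGTTAT → Tm = 28°C (< 30°C)
First 11 bases: AGTGCGTTATG → Tm = 32°C (≥ 30°C)
Each additional base adds 2°C (A/T) or 4°C (G/C), so Tm is non-decreasing in n; n = 11 is the first length to reach 30°C.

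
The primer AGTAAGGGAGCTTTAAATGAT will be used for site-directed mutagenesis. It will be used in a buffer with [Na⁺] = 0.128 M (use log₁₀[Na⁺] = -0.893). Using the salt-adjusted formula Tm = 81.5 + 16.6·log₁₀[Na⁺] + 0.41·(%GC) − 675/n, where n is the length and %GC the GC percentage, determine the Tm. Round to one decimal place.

48.2°C

Length n = 21. Counting bases: C=1, T=6, A=8, G=6
G+C = 7, so %GC = 7/21 × 100 = 33.333%
Salt term: 16.6 × (-0.893) = -14.824
GC term: 0.41 × 33.333 = 13.667; length term: −675/21 = −32.143
Tm = 81.5 + (-14.824) + 13.667 − 32.143 = 48.2 → 48.2°C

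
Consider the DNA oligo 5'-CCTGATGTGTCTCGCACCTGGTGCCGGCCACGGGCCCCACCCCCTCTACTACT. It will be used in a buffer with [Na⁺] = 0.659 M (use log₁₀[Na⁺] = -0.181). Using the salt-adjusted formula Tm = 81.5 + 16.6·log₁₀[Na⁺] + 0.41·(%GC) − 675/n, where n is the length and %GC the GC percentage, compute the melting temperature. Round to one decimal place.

Length n = 53. Counting bases: G=12, C=24, T=11, A=6
G+C = 36, so %GC = 36/53 × 100 = 67.925%
Salt term: 16.6 × (-0.181) = -3.005
GC term: 0.41 × 67.925 = 27.849; length term: −675/53 = −12.736
Tm = 81.5 + (-3.005) + 27.849 − 12.736 = 93.608 → 93.6°C

93.6°C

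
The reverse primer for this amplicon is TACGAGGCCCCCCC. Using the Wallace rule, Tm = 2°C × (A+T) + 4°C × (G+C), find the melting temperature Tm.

50°C

T=1, C=8, G=3, A=2
So N_AT = 3 and N_GC = 11.
Tm = 2×3 + 4×11 = 50°C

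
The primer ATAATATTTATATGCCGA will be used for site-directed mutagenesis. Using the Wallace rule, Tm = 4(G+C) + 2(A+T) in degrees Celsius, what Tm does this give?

44°C

Base counts: C=2, T=7, G=2, A=7
So N_AT = 14 and N_GC = 4.
Tm = 2×14 + 4×4 = 44°C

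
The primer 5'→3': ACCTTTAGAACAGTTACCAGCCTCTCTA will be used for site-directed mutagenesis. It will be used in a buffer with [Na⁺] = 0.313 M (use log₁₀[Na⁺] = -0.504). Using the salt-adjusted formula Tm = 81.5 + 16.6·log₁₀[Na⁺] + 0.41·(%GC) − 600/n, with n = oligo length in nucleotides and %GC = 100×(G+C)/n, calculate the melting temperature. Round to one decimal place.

Length n = 28. Scanning the sequence gives G=3, A=8, T=8, C=9.
G+C = 12, so %GC = 12/28 × 100 = 42.857%
Salt term: 16.6 × (-0.504) = -8.366
GC term: 0.41 × 42.857 = 17.571; length term: −600/28 = −21.429
Tm = 81.5 + (-8.366) + 17.571 − 21.429 = 69.276 → 69.3°C

69.3°C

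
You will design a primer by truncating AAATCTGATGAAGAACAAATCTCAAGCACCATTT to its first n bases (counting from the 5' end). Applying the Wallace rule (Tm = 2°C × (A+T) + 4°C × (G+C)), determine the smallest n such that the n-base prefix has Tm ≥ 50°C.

n = 20

First 19 bases: AAATCTGATGAAGAACAAA → Tm = 48°C (< 50°C)
First 20 bases: AAATCTGATGAAGAACAAAT → Tm = 50°C (≥ 50°C)
Since every base adds ≥2°C, Tm only increases with n, so the threshold is first crossed at n = 20.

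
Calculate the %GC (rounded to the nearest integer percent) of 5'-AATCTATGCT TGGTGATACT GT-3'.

Base counts: C=3, T=9, A=5, G=5
G+C = 5 + 3 = 8 out of 22 bases
%GC = 8/22 × 100 = 36.36% ≈ 36%

36%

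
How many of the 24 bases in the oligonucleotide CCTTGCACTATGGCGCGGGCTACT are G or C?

15

A=3, G=7, T=6, C=8
G+C = 7 + 8 = 15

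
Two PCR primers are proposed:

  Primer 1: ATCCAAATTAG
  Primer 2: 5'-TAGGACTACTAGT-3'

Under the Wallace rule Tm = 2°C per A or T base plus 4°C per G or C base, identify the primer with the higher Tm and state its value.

Primer 1: A+T=8, G+C=3 → Tm = 2(8)+4(3) = 28°C
Primer 2: A+T=8, G+C=5 → Tm = 2(8)+4(5) = 36°C
28°C vs 36°C → primer 2 is higher.

Primer 2, 36°C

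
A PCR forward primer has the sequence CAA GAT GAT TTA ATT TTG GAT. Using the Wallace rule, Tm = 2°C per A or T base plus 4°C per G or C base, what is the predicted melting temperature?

52°C

Counting bases: G=4, C=1, A=7, T=9
AT pairs contribute 16, GC pairs contribute 5.
Tm = 4·5 + 2·16 = 20 + 32 = 52°C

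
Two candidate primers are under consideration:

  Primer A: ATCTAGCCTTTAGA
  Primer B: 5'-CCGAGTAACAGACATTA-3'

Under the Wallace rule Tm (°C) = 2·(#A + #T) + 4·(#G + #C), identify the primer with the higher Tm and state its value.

Primer A: A+T=9, G+C=5 → Tm = 2(9)+4(5) = 38°C
Primer B: A+T=10, G+C=7 → Tm = 2(10)+4(7) = 48°C
38°C vs 48°C → primer B is higher.

Primer B, 48°C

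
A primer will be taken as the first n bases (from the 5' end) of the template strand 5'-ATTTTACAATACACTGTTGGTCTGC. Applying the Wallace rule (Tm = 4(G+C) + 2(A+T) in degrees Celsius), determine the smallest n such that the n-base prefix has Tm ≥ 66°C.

First 24 bases: ATTTTACAATACACTGTTGGTCTG → Tm = 64°C (< 66°C)
First 25 bases: ATTTTACAATACACTGTTGGTCTGC → Tm = 68°C (≥ 66°C)
Each additional base adds 2°C (A/T) or 4°C (G/C), so Tm is non-decreasing in n; n = 25 is the first length to reach 66°C.

n = 25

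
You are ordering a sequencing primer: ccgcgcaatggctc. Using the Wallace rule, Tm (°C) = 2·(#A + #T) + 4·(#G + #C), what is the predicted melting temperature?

Counting bases: C=6, A=2, G=4, T=2
So N_AT = 4 and N_GC = 10.
Tm = 2(4) + 4(10) = 8 + 40 = 48°C

48°C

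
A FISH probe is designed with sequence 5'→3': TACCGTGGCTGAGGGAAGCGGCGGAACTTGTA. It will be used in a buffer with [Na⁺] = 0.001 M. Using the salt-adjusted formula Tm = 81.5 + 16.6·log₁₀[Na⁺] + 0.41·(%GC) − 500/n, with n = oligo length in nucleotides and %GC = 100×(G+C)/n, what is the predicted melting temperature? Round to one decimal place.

40.4°C

Length n = 32. Scanning the sequence gives T=6, C=6, G=13, A=7.
G+C = 19, so %GC = 19/32 × 100 = 59.375%
Salt term: 16.6 × (-3) = -49.8
GC term: 0.41 × 59.375 = 24.344; length term: −500/32 = −15.625
Tm = 81.5 + (-49.8) + 24.344 − 15.625 = 40.419 → 40.4°C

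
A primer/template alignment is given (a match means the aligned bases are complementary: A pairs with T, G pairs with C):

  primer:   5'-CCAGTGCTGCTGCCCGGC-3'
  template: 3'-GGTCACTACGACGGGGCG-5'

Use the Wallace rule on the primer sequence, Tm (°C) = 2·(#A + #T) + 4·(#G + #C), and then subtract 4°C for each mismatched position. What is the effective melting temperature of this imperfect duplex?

56°C

Primer base counts: A=1, T=3, G=6, C=8 → A+T=4, G+C=14
Perfect-match Tm = 2(4) + 4(14) = 8 + 56 = 64°C
Mismatches (positions where the bases are not complementary): 2 (at positions 7, 16)
Effective Tm = 64 − 2×4 = 64 − 8 = 56°C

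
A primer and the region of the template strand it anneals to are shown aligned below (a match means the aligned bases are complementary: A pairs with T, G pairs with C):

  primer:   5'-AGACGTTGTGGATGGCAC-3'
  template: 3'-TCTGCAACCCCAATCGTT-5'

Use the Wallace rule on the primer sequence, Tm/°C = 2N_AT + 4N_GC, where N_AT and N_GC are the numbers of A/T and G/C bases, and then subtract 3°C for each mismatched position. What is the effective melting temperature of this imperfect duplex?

44°C

Primer base counts: A=4, T=4, G=7, C=3 → A+T=8, G+C=10
Perfect-match Tm = 2(8) + 4(10) = 16 + 40 = 56°C
Mismatches (positions where the bases are not complementary): 4 (at positions 9, 12, 14, 18)
Effective Tm = 56 − 4×3 = 56 − 12 = 44°C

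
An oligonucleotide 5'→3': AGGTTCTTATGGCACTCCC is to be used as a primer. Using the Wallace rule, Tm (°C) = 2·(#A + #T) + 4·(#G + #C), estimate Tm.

T=6, G=4, C=6, A=3
So N_AT = 9 and N_GC = 10.
Tm = 4·10 + 2·9 = 40 + 18 = 58°C

58°C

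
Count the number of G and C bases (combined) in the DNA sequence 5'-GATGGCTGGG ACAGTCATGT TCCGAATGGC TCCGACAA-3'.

G=12, A=9, C=9, T=8
Total G or C: 12 + 9 = 21

21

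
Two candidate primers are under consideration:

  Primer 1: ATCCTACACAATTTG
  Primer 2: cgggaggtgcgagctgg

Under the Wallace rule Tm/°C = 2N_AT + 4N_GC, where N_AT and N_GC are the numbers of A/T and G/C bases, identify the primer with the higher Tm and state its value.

Primer 2, 60°C

Primer 1: A+T=10, G+C=5 → Tm = 2(10)+4(5) = 40°C
Primer 2: A+T=4, G+C=13 → Tm = 2(4)+4(13) = 60°C
40°C vs 60°C → primer 2 is higher.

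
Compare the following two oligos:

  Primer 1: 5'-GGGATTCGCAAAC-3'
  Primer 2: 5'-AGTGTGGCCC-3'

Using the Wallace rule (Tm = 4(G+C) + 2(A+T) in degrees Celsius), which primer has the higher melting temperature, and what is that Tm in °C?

Primer 1, 40°C

Primer 1: A+T=6, G+C=7 → Tm = 2(6)+4(7) = 40°C
Primer 2: A+T=3, G+C=7 → Tm = 2(3)+4(7) = 34°C
40°C vs 34°C → primer 1 is higher.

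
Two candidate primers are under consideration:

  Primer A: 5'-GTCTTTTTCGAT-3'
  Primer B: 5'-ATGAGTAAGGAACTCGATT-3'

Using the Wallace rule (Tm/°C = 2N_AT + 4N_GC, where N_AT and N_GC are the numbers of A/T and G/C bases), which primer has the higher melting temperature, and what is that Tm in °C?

Primer B, 52°C

Primer A: A+T=8, G+C=4 → Tm = 2(8)+4(4) = 32°C
Primer B: A+T=12, G+C=7 → Tm = 2(12)+4(7) = 52°C
32°C vs 52°C → primer B is higher.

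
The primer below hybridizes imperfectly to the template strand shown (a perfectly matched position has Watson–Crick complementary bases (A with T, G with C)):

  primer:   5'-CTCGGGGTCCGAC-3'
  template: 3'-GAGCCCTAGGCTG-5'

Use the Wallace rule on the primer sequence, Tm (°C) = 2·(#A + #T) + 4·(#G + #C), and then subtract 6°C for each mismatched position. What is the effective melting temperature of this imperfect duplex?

Primer base counts: A=1, T=2, G=5, C=5 → A+T=3, G+C=10
Perfect-match Tm = 2(3) + 4(10) = 6 + 40 = 46°C
Mismatches (positions where the bases are not complementary): 1 (at position 7)
Effective Tm = 46 − 1×6 = 46 − 6 = 40°C

40°C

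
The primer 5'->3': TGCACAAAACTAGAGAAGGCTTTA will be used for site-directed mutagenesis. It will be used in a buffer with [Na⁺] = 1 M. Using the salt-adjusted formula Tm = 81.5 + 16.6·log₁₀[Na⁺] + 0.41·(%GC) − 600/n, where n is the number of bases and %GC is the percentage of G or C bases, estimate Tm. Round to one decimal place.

Length n = 24. T=5, A=10, G=5, C=4
G+C = 9, so %GC = 9/24 × 100 = 37.5%
Salt term: 16.6 × (0) = 0
GC term: 0.41 × 37.5 = 15.375; length term: −600/24 = −25
Tm = 81.5 + (0) + 15.375 − 25 = 71.875 → 71.9°C

71.9°C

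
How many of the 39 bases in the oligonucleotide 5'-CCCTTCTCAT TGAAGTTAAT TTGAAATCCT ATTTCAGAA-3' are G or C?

12

Counting bases: C=8, A=12, T=15, G=4
G+C = 4 + 8 = 12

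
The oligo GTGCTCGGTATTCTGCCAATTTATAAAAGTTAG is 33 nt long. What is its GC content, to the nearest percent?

Scanning the sequence gives T=12, A=9, G=7, C=5.
G+C = 7 + 5 = 12 out of 33 bases
%GC = 12/33 × 100 = 36.36% ≈ 36%

36%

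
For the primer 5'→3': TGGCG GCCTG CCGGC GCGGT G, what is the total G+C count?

18

Counting bases: G=11, C=7, A=0, T=3
G+C = 11 + 7 = 18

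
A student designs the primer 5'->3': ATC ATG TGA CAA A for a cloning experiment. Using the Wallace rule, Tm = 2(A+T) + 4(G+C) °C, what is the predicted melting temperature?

34°C

Scanning the sequence gives C=2, G=2, A=6, T=3.
So N_AT = 9 and N_GC = 4.
Tm = 4·4 + 2·9 = 16 + 18 = 34°C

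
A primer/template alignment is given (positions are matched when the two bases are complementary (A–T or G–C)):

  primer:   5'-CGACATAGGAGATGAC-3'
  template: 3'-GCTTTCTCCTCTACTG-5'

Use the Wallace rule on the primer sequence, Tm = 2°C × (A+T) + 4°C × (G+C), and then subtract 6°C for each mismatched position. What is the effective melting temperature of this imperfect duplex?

Primer base counts: A=6, T=2, G=5, C=3 → A+T=8, G+C=8
Perfect-match Tm = 2(8) + 4(8) = 16 + 32 = 48°C
Mismatches (positions where the bases are not complementary): 2 (at positions 4, 6)
Effective Tm = 48 − 2×6 = 48 − 12 = 36°C

36°C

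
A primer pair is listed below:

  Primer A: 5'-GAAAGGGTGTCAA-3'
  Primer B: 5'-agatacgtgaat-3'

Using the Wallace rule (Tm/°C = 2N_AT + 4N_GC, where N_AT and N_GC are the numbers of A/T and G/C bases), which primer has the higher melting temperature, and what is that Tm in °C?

Primer A: A+T=7, G+C=6 → Tm = 2(7)+4(6) = 38°C
Primer B: A+T=8, G+C=4 → Tm = 2(8)+4(4) = 32°C
38°C vs 32°C → primer A is higher.

Primer A, 38°C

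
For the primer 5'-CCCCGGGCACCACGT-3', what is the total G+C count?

12

Counting bases: C=8, G=4, T=1, A=2
Total G or C: 4 + 8 = 12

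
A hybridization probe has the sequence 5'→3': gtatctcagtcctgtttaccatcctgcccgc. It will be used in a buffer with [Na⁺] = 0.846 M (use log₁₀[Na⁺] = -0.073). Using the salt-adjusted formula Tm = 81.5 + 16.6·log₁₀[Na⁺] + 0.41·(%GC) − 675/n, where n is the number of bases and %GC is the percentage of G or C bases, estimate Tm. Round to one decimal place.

81.0°C

Length n = 31. G=5, A=4, T=10, C=12
G+C = 17, so %GC = 17/31 × 100 = 54.839%
Salt term: 16.6 × (-0.073) = -1.212
GC term: 0.41 × 54.839 = 22.484; length term: −675/31 = −21.774
Tm = 81.5 + (-1.212) + 22.484 − 21.774 = 80.998 → 81.0°C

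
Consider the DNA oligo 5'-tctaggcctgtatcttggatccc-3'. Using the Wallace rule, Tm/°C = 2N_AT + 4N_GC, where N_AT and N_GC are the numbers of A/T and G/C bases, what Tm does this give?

70°C

Base counts: G=5, A=3, T=8, C=7
So N_AT = 11 and N_GC = 12.
Tm = 4·12 + 2·11 = 48 + 22 = 70°C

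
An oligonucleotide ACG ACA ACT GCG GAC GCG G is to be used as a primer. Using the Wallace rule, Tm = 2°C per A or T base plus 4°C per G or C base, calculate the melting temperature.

64°C

Counting bases: T=1, G=7, A=5, C=6
So N_AT = 6 and N_GC = 13.
Tm = 2×6 + 4×13 = 64°C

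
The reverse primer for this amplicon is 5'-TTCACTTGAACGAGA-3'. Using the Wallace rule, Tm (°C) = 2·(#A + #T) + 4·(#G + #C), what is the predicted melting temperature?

Scanning the sequence gives C=3, G=3, A=5, T=4.
A+T = 9, G+C = 6
Tm = 2×9 + 4×6 = 42°C

42°C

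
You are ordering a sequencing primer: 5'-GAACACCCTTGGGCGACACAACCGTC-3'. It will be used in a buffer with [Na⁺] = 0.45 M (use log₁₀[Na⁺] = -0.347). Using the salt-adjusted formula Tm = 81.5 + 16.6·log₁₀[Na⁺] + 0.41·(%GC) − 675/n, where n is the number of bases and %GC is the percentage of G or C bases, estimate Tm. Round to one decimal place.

Length n = 26. Base counts: C=10, A=7, G=6, T=3
G+C = 16, so %GC = 16/26 × 100 = 61.538%
Salt term: 16.6 × (-0.347) = -5.76
GC term: 0.41 × 61.538 = 25.231; length term: −675/26 = −25.962
Tm = 81.5 + (-5.76) + 25.231 − 25.962 = 75.009 → 75.0°C

75.0°C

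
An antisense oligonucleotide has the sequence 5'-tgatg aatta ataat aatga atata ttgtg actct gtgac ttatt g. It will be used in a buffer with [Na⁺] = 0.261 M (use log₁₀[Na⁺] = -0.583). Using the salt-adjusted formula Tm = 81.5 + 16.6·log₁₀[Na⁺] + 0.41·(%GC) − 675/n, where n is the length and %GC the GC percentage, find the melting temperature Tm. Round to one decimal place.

67.0°C

Length n = 46. Scanning the sequence gives G=8, T=19, A=16, C=3.
G+C = 11, so %GC = 11/46 × 100 = 23.913%
Salt term: 16.6 × (-0.583) = -9.678
GC term: 0.41 × 23.913 = 9.804; length term: −675/46 = −14.674
Tm = 81.5 + (-9.678) + 9.804 − 14.674 = 66.952 → 67.0°C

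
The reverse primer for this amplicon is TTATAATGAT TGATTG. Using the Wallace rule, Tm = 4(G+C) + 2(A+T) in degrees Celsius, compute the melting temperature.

Base counts: G=3, T=8, A=5, C=0
AT pairs contribute 13, GC pairs contribute 3.
Tm = 4·3 + 2·13 = 12 + 26 = 38°C

38°C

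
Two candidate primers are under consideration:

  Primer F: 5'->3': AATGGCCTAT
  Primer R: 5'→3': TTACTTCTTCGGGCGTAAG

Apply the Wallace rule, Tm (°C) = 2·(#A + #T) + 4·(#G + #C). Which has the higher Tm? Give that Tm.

Primer F: A+T=6, G+C=4 → Tm = 2(6)+4(4) = 28°C
Primer R: A+T=10, G+C=9 → Tm = 2(10)+4(9) = 56°C
28°C vs 56°C → primer R is higher.

Primer R, 56°C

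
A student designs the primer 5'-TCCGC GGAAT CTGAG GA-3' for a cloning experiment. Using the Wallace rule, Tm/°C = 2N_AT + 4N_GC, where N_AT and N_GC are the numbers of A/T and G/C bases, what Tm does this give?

54°C

Counting bases: G=6, T=3, A=4, C=4
A+T = 7, G+C = 10
Tm = 4·10 + 2·7 = 40 + 14 = 54°C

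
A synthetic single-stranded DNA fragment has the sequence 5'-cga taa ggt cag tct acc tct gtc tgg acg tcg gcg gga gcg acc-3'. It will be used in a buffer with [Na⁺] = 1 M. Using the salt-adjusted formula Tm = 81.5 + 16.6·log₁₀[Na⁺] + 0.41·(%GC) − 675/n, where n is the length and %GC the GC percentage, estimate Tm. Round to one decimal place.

92.0°C

Length n = 45. Counting bases: C=13, G=15, T=9, A=8
G+C = 28, so %GC = 28/45 × 100 = 62.222%
Salt term: 16.6 × (0) = 0
GC term: 0.41 × 62.222 = 25.511; length term: −675/45 = −15
Tm = 81.5 + (0) + 25.511 − 15 = 92.011 → 92.0°C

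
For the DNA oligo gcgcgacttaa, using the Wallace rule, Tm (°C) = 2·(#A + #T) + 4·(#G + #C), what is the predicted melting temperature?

Scanning the sequence gives A=3, T=2, C=3, G=3.
AT pairs contribute 5, GC pairs contribute 6.
Tm = 4·6 + 2·5 = 24 + 10 = 34°C

34°C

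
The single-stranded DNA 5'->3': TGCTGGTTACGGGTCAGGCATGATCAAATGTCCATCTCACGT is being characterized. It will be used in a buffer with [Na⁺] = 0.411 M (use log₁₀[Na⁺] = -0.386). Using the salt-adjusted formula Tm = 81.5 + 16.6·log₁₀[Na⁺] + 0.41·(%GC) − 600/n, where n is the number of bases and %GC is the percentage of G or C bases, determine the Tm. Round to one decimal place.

81.3°C

Length n = 42. Scanning the sequence gives C=10, T=12, A=9, G=11.
G+C = 21, so %GC = 21/42 × 100 = 50%
Salt term: 16.6 × (-0.386) = -6.408
GC term: 0.41 × 50 = 20.5; length term: −600/42 = −14.286
Tm = 81.5 + (-6.408) + 20.5 − 14.286 = 81.306 → 81.3°C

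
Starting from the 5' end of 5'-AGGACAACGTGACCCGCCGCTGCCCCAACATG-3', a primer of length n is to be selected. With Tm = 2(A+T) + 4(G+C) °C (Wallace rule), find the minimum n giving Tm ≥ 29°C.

First 9 bases: AGGACAACG → Tm = 28°C (< 29°C)
First 10 bases: AGGACAACGT → Tm = 30°C (≥ 29°C)
Since every base adds ≥2°C, Tm only increases with n, so the threshold is first crossed at n = 10.

n = 10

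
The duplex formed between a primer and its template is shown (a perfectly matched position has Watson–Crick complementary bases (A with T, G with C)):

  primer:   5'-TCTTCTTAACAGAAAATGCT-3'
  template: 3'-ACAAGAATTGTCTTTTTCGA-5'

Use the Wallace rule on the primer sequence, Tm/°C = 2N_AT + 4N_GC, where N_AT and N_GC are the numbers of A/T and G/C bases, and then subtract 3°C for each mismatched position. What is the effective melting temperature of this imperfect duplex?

Primer base counts: A=7, T=7, G=2, C=4 → A+T=14, G+C=6
Perfect-match Tm = 2(14) + 4(6) = 28 + 24 = 52°C
Mismatches (positions where the bases are not complementary): 2 (at positions 2, 17)
Effective Tm = 52 − 2×3 = 52 − 6 = 46°C

46°C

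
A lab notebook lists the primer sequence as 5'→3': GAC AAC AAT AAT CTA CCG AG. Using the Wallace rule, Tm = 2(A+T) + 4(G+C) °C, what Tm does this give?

56°C

Counting bases: T=3, G=3, C=5, A=9
A+T = 12, G+C = 8
Tm = 4·8 + 2·12 = 32 + 24 = 56°C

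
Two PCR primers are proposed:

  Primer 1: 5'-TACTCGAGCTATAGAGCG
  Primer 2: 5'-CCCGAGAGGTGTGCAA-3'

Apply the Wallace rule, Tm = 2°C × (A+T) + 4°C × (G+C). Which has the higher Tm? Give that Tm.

Primer 1, 54°C

Primer 1: A+T=9, G+C=9 → Tm = 2(9)+4(9) = 54°C
Primer 2: A+T=6, G+C=10 → Tm = 2(6)+4(10) = 52°C
54°C vs 52°C → primer 1 is higher.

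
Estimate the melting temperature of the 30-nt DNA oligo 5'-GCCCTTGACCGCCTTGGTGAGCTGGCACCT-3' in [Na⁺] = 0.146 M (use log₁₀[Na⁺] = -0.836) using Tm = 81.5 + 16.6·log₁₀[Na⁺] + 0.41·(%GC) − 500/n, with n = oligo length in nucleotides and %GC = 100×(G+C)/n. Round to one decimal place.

Length n = 30. Scanning the sequence gives C=11, T=7, A=3, G=9.
G+C = 20, so %GC = 20/30 × 100 = 66.667%
Salt term: 16.6 × (-0.836) = -13.878
GC term: 0.41 × 66.667 = 27.333; length term: −500/30 = −16.667
Tm = 81.5 + (-13.878) + 27.333 − 16.667 = 78.288 → 78.3°C

78.3°C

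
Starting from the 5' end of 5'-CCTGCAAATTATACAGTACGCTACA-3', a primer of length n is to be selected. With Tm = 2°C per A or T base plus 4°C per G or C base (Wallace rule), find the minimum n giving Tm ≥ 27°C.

First 9 bases: CCTGCAAAT → Tm = 26°C (< 27°C)
First 10 bases: CCTGCAAATT → Tm = 28°C (≥ 27°C)
Each additional base adds 2°C (A/T) or 4°C (G/C), so Tm is non-decreasing in n; n = 10 is the first length to reach 27°C.

n = 10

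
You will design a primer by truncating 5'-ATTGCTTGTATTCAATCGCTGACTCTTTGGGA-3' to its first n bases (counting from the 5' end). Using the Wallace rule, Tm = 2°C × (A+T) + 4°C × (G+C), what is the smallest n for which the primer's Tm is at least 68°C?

First 24 bases: ATTGCTTGTATTCAATCGCTGACT → Tm = 66°C (< 68°C)
First 25 bases: ATTGCTTGTATTCAATCGCTGACTC → Tm = 70°C (≥ 68°C)
Each additional base adds 2°C (A/T) or 4°C (G/C), so Tm is non-decreasing in n; n = 25 is the first length to reach 68°C.

n = 25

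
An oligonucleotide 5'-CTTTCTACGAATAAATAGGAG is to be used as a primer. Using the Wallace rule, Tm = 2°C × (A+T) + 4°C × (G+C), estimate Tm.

56°C

Base counts: G=4, C=3, T=6, A=8
AT pairs contribute 14, GC pairs contribute 7.
Tm = 2(14) + 4(7) = 28 + 28 = 56°C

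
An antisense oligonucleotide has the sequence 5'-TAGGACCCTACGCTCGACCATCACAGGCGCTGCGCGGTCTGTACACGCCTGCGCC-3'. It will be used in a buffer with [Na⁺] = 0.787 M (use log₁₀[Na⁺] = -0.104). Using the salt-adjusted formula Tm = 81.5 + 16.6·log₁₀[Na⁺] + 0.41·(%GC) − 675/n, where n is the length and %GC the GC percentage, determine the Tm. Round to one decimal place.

Length n = 55. Scanning the sequence gives G=15, C=22, A=9, T=9.
G+C = 37, so %GC = 37/55 × 100 = 67.273%
Salt term: 16.6 × (-0.104) = -1.726
GC term: 0.41 × 67.273 = 27.582; length term: −675/55 = −12.273
Tm = 81.5 + (-1.726) + 27.582 − 12.273 = 95.083 → 95.1°C

95.1°C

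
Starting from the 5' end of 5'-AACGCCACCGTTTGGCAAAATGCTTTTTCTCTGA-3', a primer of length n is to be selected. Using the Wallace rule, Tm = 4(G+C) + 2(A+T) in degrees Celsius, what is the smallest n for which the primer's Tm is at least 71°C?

n = 24

First 23 bases: AACGCCACCGTTTGGCAAAATGC → Tm = 70°C (< 71°C)
First 24 bases: AACGCCACCGTTTGGCAAAATGCT → Tm = 72°C (≥ 71°C)
Each additional base adds 2°C (A/T) or 4°C (G/C), so Tm is non-decreasing in n; n = 24 is the first length to reach 71°C.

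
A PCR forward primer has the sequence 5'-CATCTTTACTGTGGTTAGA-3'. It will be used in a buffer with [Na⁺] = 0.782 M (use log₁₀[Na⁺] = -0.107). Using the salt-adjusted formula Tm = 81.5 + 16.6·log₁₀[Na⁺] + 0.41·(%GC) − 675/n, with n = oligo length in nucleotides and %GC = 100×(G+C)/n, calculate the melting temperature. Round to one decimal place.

59.3°C

Length n = 19. Base counts: A=4, G=4, C=3, T=8
G+C = 7, so %GC = 7/19 × 100 = 36.842%
Salt term: 16.6 × (-0.107) = -1.776
GC term: 0.41 × 36.842 = 15.105; length term: −675/19 = −35.526
Tm = 81.5 + (-1.776) + 15.105 − 35.526 = 59.303 → 59.3°C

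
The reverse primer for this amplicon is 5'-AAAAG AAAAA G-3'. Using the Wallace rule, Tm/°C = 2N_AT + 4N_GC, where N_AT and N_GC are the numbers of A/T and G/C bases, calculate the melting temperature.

26°C

Scanning the sequence gives C=0, T=0, G=2, A=9.
AT pairs contribute 9, GC pairs contribute 2.
Tm = 2×9 + 4×2 = 26°C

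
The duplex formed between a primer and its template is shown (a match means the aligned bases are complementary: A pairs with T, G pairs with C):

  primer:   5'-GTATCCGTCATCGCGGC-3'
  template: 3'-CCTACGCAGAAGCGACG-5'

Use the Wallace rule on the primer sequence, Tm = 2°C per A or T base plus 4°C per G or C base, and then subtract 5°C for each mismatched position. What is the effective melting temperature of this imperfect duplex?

Primer base counts: A=2, T=4, G=5, C=6 → A+T=6, G+C=11
Perfect-match Tm = 2(6) + 4(11) = 12 + 44 = 56°C
Mismatches (positions where the bases are not complementary): 4 (at positions 2, 5, 10, 15)
Effective Tm = 56 − 4×5 = 56 − 20 = 36°C

36°C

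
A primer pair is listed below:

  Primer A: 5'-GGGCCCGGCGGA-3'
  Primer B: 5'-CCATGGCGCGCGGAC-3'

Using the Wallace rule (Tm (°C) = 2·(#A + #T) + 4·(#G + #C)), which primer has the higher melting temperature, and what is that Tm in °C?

Primer B, 54°C

Primer A: A+T=1, G+C=11 → Tm = 2(1)+4(11) = 46°C
Primer B: A+T=3, G+C=12 → Tm = 2(3)+4(12) = 54°C
46°C vs 54°C → primer B is higher.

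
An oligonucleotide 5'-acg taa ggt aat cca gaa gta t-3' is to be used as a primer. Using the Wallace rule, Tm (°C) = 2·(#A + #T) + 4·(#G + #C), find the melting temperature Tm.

Base counts: T=5, C=3, A=9, G=5
So N_AT = 14 and N_GC = 8.
Tm = 4·8 + 2·14 = 32 + 28 = 60°C

60°C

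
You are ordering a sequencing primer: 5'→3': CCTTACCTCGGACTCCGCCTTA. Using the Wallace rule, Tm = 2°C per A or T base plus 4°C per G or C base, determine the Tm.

Counting bases: T=6, G=3, C=10, A=3
A+T = 9, G+C = 13
Tm = 2(9) + 4(13) = 18 + 52 = 70°C

70°C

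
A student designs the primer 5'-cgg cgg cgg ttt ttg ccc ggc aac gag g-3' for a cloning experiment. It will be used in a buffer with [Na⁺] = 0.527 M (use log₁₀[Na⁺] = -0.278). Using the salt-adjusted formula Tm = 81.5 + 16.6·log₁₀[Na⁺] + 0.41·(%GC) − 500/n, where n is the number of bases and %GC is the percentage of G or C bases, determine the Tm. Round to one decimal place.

88.3°C

Length n = 28. Base counts: G=12, C=8, T=5, A=3
G+C = 20, so %GC = 20/28 × 100 = 71.429%
Salt term: 16.6 × (-0.278) = -4.615
GC term: 0.41 × 71.429 = 29.286; length term: −500/28 = −17.857
Tm = 81.5 + (-4.615) + 29.286 − 17.857 = 88.314 → 88.3°C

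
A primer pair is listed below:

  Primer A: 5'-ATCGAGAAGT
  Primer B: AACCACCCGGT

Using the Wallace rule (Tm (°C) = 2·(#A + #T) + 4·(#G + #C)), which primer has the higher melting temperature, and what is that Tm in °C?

Primer A: A+T=6, G+C=4 → Tm = 2(6)+4(4) = 28°C
Primer B: A+T=4, G+C=7 → Tm = 2(4)+4(7) = 36°C
28°C vs 36°C → primer B is higher.

Primer B, 36°C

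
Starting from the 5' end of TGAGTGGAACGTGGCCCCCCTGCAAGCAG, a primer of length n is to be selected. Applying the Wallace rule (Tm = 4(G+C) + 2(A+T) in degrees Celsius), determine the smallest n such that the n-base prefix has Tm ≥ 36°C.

First 11 bases: TGAGTGGAACG → Tm = 34°C (< 36°C)
First 12 bases: TGAGTGGAACGT → Tm = 36°C (≥ 36°C)
Each additional base adds 2°C (A/T) or 4°C (G/C), so Tm is non-decreasing in n; n = 12 is the first length to reach 36°C.

n = 12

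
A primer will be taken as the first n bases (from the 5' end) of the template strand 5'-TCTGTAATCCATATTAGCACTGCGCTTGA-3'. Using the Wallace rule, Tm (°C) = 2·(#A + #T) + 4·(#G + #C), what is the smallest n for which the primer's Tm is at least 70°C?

n = 25

First 24 bases: TCTGTAATCCATATTAGCACTGCG → Tm = 68°C (< 70°C)
First 25 bases: TCTGTAATCCATATTAGCACTGCGC → Tm = 72°C (≥ 70°C)
Each additional base adds 2°C (A/T) or 4°C (G/C), so Tm is non-decreasing in n; n = 25 is the first length to reach 70°C.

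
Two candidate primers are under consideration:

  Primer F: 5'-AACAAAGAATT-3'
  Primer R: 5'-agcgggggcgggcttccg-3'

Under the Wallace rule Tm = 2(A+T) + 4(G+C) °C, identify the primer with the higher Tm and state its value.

Primer R, 66°C

Primer F: A+T=9, G+C=2 → Tm = 2(9)+4(2) = 26°C
Primer R: A+T=3, G+C=15 → Tm = 2(3)+4(15) = 66°C
26°C vs 66°C → primer R is higher.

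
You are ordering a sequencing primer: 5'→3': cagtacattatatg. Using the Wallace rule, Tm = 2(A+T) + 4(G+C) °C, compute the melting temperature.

A=5, T=5, C=2, G=2
So N_AT = 10 and N_GC = 4.
Tm = 4·4 + 2·10 = 16 + 20 = 36°C

36°C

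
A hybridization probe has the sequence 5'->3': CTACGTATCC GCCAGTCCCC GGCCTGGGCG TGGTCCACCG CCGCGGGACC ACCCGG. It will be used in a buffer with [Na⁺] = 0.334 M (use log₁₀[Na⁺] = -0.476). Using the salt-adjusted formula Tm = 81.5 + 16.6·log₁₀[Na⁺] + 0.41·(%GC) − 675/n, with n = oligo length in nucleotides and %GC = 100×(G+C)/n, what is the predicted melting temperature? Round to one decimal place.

93.0°C

Length n = 56. Base counts: T=7, G=18, A=6, C=25
G+C = 43, so %GC = 43/56 × 100 = 76.786%
Salt term: 16.6 × (-0.476) = -7.902
GC term: 0.41 × 76.786 = 31.482; length term: −675/56 = −12.054
Tm = 81.5 + (-7.902) + 31.482 − 12.054 = 93.026 → 93.0°C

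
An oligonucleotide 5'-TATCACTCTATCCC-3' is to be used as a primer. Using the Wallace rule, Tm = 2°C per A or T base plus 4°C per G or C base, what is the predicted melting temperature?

Counting bases: A=3, C=6, T=5, G=0
AT pairs contribute 8, GC pairs contribute 6.
Tm = 4·6 + 2·8 = 24 + 16 = 40°C

40°C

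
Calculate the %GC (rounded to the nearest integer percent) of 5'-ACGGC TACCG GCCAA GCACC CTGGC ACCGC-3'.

G=8, T=2, A=6, C=14
G+C = 8 + 14 = 22 out of 30 bases
%GC = 22/30 × 100 = 73.33% ≈ 73%

73%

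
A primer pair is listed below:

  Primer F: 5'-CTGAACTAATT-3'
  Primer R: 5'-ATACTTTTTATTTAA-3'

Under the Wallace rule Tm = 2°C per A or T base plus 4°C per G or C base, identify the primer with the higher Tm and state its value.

Primer R, 32°C

Primer F: A+T=8, G+C=3 → Tm = 2(8)+4(3) = 28°C
Primer R: A+T=14, G+C=1 → Tm = 2(14)+4(1) = 32°C
28°C vs 32°C → primer R is higher.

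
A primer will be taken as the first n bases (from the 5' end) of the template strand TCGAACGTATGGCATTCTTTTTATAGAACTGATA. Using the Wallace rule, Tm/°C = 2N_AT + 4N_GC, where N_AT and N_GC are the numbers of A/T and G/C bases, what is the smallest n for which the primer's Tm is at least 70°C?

First 25 bases: TCGAACGTATGGCATTCTTTTTATA → Tm = 66°C (< 70°C)
First 26 bases: TCGAACGTATGGCATTCTTTTTATAG → Tm = 70°C (≥ 70°C)
Each additional base adds 2°C (A/T) or 4°C (G/C), so Tm is non-decreasing in n; n = 26 is the first length to reach 70°C.

n = 26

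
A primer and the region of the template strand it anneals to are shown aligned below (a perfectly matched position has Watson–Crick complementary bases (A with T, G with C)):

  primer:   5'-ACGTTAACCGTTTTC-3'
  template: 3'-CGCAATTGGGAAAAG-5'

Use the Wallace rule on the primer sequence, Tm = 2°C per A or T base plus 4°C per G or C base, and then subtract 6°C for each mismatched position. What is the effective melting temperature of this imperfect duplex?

Primer base counts: A=3, T=6, G=2, C=4 → A+T=9, G+C=6
Perfect-match Tm = 2(9) + 4(6) = 18 + 24 = 42°C
Mismatches (positions where the bases are not complementary): 2 (at positions 1, 10)
Effective Tm = 42 − 2×6 = 42 − 12 = 30°C

30°C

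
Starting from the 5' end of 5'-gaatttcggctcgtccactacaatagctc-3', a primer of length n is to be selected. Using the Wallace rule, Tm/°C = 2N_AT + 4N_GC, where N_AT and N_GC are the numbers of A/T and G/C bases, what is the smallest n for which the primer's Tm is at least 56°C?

First 17 bases: GAATTTCGGCTCGTCCA → Tm = 52°C (< 56°C)
First 18 bases: GAATTTCGGCTCGTCCAC → Tm = 56°C (≥ 56°C)
Since every base adds ≥2°C, Tm only increases with n, so the threshold is first crossed at n = 18.

n = 18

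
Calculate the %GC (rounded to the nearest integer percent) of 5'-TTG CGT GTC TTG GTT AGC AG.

Counting bases: A=2, C=3, T=8, G=7
G+C = 7 + 3 = 10 out of 20 bases
%GC = 10/20 × 100 = 50% ≈ 50%

50%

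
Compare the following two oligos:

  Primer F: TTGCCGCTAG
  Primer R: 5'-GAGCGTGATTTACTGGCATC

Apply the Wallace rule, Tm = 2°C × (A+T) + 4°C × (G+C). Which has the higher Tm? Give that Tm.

Primer R, 60°C

Primer F: A+T=4, G+C=6 → Tm = 2(4)+4(6) = 32°C
Primer R: A+T=10, G+C=10 → Tm = 2(10)+4(10) = 60°C
32°C vs 60°C → primer R is higher.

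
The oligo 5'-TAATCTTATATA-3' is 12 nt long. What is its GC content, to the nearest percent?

Counting bases: C=1, G=0, A=5, T=6
G+C = 0 + 1 = 1 out of 12 bases
%GC = 1/12 × 100 = 8.333% ≈ 8%

8%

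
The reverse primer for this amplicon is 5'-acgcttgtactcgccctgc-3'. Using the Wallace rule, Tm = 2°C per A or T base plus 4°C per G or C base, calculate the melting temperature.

Base counts: G=4, A=2, C=8, T=5
A+T = 7, G+C = 12
Tm = 4·12 + 2·7 = 48 + 14 = 62°C

62°C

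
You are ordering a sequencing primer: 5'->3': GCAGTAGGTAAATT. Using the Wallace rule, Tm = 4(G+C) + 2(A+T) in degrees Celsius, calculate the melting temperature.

Base counts: A=5, G=4, T=4, C=1
AT pairs contribute 9, GC pairs contribute 5.
Tm = 2(9) + 4(5) = 18 + 20 = 38°C

38°C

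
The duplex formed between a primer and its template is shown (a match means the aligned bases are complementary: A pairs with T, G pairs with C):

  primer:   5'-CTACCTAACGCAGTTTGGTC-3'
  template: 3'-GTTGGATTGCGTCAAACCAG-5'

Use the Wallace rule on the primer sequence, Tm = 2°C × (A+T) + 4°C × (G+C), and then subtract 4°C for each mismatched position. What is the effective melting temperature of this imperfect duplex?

56°C

Primer base counts: A=4, T=6, G=4, C=6 → A+T=10, G+C=10
Perfect-match Tm = 2(10) + 4(10) = 20 + 40 = 60°C
Mismatches (positions where the bases are not complementary): 1 (at position 2)
Effective Tm = 60 − 1×4 = 60 − 4 = 56°C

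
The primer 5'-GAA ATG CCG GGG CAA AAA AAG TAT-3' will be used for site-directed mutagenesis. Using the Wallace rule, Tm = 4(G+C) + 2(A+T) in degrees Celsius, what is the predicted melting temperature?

Scanning the sequence gives G=7, T=3, C=3, A=11.
A+T = 14, G+C = 10
Tm = 2(14) + 4(10) = 28 + 40 = 68°C

68°C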